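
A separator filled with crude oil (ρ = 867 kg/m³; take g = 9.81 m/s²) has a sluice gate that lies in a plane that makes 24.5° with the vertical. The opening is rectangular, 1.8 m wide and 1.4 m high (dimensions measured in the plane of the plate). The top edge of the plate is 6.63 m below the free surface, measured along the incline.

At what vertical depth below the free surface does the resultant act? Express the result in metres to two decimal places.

γ = ρg = 867 × 9.81 / 1000 = 8.50527 kN/m³.
The plate makes 24.5° with the vertical, i.e. θ = 90° − 24.5° = 65.5° to the horizontal. Measuring y along the incline from the free-surface line, vertical depth h = y·sinθ with sinθ = 0.909961.
The centroid lies 1.4/2 = 0.7 m below the top edge, so y_c = 6.63 + 0.7 = 7.33 m and h_c = 7.33 × 0.909961 = 6.67001 m.
A = 1.8 × 1.4 = 2.52 m².
Resultant F = γ·h_c·A = 8.50527 × 6.67001 × 2.52 = 142.96 kN.
I_c = b·h³/12 = 1.8 × 1.4³/12 = 0.4116 m⁴.
Centre of pressure: y_p = y_c + I_c/(y_c·A) = 7.33 + 0.4116/(7.33 × 2.52) = 7.33 + 0.0222829 = 7.35228 m along the plane.
Vertically, h_p = y_p·sinθ = 7.35228 × 0.909961 = 6.69029 m.

h_p = 6.69 m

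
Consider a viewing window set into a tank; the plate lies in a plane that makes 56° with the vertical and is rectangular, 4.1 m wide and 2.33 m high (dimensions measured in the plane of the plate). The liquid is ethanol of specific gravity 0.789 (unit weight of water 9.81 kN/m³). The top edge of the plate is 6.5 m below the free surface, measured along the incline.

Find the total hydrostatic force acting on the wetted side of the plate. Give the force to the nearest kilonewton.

γ = 0.789 × 9.81 = 7.74009 kN/m³.
The plate makes 56° with the vertical, i.e. θ = 90° − 56° = 34° to the horizontal. Measuring y along the incline from the free-surface line, vertical depth h = y·sinθ with sinθ = 0.559193.
The centroid lies 2.33/2 = 1.165 m below the top edge, so y_c = 6.5 + 1.165 = 7.665 m and h_c = 7.665 × 0.559193 = 4.28621 m.
A = 4.1 × 2.33 = 9.553 m².
Resultant F = γ·h_c·A = 7.74009 × 4.28621 × 9.553 = 316.927 kN.

F ≈ 317 kN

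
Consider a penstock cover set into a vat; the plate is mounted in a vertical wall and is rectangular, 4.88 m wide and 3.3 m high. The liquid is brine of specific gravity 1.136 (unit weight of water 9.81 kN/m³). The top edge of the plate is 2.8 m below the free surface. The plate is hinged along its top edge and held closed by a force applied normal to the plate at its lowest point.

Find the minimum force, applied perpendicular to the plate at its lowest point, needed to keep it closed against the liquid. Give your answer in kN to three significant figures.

P ≈ 449 kN

γ = 1.136 × 9.81 = 11.14416 kN/m³.
The centroid lies 3.3/2 = 1.65 m below the top edge, so the centroid depth is h_c = 2.8 + 1.65 = 4.45 m.
A = 4.88 × 3.3 = 16.104 m².
Resultant F = γ·h_c·A = 11.14416 × 4.45 × 16.104 = 798.622 kN.
I_c = b·h³/12 = 4.88 × 3.3³/12 = 14.6144 m⁴.
Centre of pressure: y_p = y_c + I_c/(y_c·A) = 4.45 + 14.6144/(4.45 × 16.104) = 4.45 + 0.203933 = 4.65393 m along the plane.
The resultant acts 1.65 + 0.203933 = 1.85393 m (along the plate) below the hinge at the top edge, so the moment about the hinge is M = F × 1.85393 = 798.622 × 1.85393 = 1480.59 kN·m.
A normal force at the bottom, 3.3 m from the hinge, must supply this moment: P = 1480.59/3.3 = 448.664 kN.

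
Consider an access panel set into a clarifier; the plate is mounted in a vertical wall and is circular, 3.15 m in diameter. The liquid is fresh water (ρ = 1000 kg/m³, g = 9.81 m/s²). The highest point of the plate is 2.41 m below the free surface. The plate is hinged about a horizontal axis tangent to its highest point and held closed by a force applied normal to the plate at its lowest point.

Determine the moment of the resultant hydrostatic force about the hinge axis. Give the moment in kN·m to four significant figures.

γ = ρg = 1000 × 9.81 = 9810 N/m³ = 9.81 kN/m³.
The centroid is at the centre, 1.575 m below the top of the plate, so the centroid depth is h_c = 2.41 + 1.575 = 3.985 m.
A = π(1.575)² = 7.79311 m².
Resultant F = γ·h_c·A = 9.81 × 3.985 × 7.79311 = 304.655 kN.
I_c = πr⁴/4 = π × 1.575⁴/4 = 4.83295 m⁴.
Centre of pressure: y_p = y_c + I_c/(y_c·A) = 3.985 + 4.83295/(3.985 × 7.79311) = 3.985 + 0.155623 = 4.14062 m along the plane.
The resultant acts 1.575 + 0.155623 = 1.73062 m (along the plate) below the hinge at the top edge, so the moment about the hinge is M = F × 1.73062 = 304.655 × 1.73062 = 527.242 kN·m.

M ≈ 527.2 kN·m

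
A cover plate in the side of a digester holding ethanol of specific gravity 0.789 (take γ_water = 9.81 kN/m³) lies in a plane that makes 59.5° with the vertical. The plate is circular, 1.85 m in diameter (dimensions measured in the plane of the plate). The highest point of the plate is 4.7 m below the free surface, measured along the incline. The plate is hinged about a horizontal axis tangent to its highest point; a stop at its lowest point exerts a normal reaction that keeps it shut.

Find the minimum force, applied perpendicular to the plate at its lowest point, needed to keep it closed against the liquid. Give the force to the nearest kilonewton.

γ = 0.789 × 9.81 = 7.74009 kN/m³.
The plate makes 59.5° with the vertical, i.e. θ = 90° − 59.5° = 30.5° to the horizontal. Measuring y along the incline from the free-surface line, vertical depth h = y·sinθ with sinθ = 0.507538.
The centroid is at the centre, 0.925 m below the top of the plate, so y_c = 4.7 + 0.925 = 5.625 m and h_c = 5.625 × 0.507538 = 2.8549 m.
A = π(0.925)² = 2.68803 m².
Resultant F = γ·h_c·A = 7.74009 × 2.8549 × 2.68803 = 59.3979 kN.
I_c = πr⁴/4 = π × 0.925⁴/4 = 0.574985 m⁴.
Centre of pressure: y_p = y_c + I_c/(y_c·A) = 5.625 + 0.574985/(5.625 × 2.68803) = 5.625 + 0.0380277 = 5.66303 m along the plane.
The resultant acts 0.925 + 0.0380277 = 0.963028 m (along the plate) below the hinge at the top edge, so the moment about the hinge is M = F × 0.963028 = 59.3979 × 0.963028 = 57.2018 kN·m.
A normal force at the bottom, 1.85 m from the hinge, must supply this moment: P = 57.2018/1.85 = 30.9199 kN.

P ≈ 31 kN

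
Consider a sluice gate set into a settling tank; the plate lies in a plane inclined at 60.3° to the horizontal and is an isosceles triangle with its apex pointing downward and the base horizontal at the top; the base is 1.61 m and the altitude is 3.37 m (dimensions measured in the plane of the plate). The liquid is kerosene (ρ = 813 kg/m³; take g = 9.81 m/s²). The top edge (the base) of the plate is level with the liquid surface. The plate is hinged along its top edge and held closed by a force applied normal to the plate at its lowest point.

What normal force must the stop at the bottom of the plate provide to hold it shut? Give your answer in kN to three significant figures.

γ = ρg = 813 × 9.81 / 1000 = 7.97553 kN/m³.
Let θ = 60.3° be the plate's angle to the horizontal; measure y along the incline from where the plane meets the free surface. Vertical depth h = y·sinθ with sinθ = 0.868632.
With the apex down, the centroid sits h/3 = 3.37/3 = 1.12333 m below the base (the top edge), so y_c = 1.12333 m and h_c = 1.12333 × 0.868632 = 0.97576 m.
A = ½ × 1.61 × 3.37 = 2.71285 m².
Resultant F = γ·h_c·A = 7.97553 × 0.97576 × 2.71285 = 21.1119 kN.
I_c = b·h³/36 = 1.61 × 3.37³/36 = 1.71164 m⁴.
Centre of pressure: y_p = y_c + I_c/(y_c·A) = 1.12333 + 1.71164/(1.12333 × 2.71285) = 1.12333 + 0.561667 = 1.685 m along the plane.
The resultant acts 1.12333 + 0.561667 = 1.685 m (along the plate) below the hinge at the top edge, so the moment about the hinge is M = F × 1.685 = 21.1119 × 1.685 = 35.5736 kN·m.
A normal force at the bottom, 3.37 m from the hinge, must supply this moment: P = 35.5736/3.37 = 10.556 kN.

P ≈ 10.6 kN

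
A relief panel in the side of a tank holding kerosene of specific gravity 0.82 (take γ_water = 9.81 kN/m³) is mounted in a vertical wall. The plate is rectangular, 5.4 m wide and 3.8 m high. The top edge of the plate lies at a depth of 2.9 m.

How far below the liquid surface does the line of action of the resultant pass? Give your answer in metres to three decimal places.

h_p = 5.051 m

γ = 0.82 × 9.81 = 8.0442 kN/m³.
The centroid lies 3.8/2 = 1.9 m below the top edge, so the centroid depth is h_c = 2.9 + 1.9 = 4.8 m.
A = 5.4 × 3.8 = 20.52 m².
Resultant F = γ·h_c·A = 8.0442 × 4.8 × 20.52 = 792.322 kN.
I_c = b·h³/12 = 5.4 × 3.8³/12 = 24.6924 m⁴.
Centre of pressure: y_p = y_c + I_c/(y_c·A) = 4.8 + 24.6924/(4.8 × 20.52) = 4.8 + 0.250694 = 5.05069 m along the plane.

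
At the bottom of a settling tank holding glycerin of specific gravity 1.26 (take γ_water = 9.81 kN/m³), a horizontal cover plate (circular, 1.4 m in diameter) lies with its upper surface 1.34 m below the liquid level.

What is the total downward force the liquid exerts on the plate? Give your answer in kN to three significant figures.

γ = 1.26 × 9.81 = 12.3606 kN/m³.
The plate is horizontal, so pressure is uniform at p = γ·h = 12.3606 × 1.34 = 16.5632 kN/m².
A = π(0.7)² = 1.53938 m².
F = p·A = 16.5632 × 1.53938 = 25.4971 kN.

F ≈ 25.5 kN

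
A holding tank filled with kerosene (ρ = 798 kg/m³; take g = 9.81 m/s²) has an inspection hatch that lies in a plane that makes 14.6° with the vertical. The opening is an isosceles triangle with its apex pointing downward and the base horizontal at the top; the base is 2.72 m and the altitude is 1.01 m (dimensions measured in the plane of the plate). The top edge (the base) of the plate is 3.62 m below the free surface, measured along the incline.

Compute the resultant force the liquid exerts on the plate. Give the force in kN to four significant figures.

F ≈ 41.17 kN

γ = ρg = 798 × 9.81 / 1000 = 7.82838 kN/m³.
The plate makes 14.6° with the vertical, i.e. θ = 90° − 14.6° = 75.4° to the horizontal. Measuring y along the incline from the free-surface line, vertical depth h = y·sinθ with sinθ = 0.967709.
With the apex down, the centroid sits h/3 = 1.01/3 = 0.336667 m below the base (the top edge), so y_c = 3.62 + 0.336667 = 3.95667 m and h_c = 3.95667 × 0.967709 = 3.82891 m.
A = ½ × 2.72 × 1.01 = 1.3736 m².
Resultant F = γ·h_c·A = 7.82838 × 3.82891 × 1.3736 = 41.1725 kN.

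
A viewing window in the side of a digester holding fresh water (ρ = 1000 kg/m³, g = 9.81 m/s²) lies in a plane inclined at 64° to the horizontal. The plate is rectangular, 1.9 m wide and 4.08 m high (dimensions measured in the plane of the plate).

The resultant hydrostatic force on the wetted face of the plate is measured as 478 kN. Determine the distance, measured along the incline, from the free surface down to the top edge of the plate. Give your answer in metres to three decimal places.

γ = ρg = 1000 × 9.81 = 9810 N/m³ = 9.81 kN/m³.
A = 1.9 × 4.08 = 7.752 m².
From F = γ·h_c·A, the centroid depth is h_c = 478/(9.81 × 7.752) = 6.28558 m.
Let θ = 64° be the plate's angle to the horizontal; measure y along the incline from where the plane meets the free surface. Vertical depth h = y·sinθ with sinθ = 0.898794.
Along the incline, y_c = h_c/sinθ = 6.28558/0.898794 = 6.99335 m.
The centroid lies 4.08/2 = 2.04 m below the top edge, so the top edge sits at y_top = 6.99335 − 2.04 = 4.95335 m along the incline.

y_top ≈ 4.953 m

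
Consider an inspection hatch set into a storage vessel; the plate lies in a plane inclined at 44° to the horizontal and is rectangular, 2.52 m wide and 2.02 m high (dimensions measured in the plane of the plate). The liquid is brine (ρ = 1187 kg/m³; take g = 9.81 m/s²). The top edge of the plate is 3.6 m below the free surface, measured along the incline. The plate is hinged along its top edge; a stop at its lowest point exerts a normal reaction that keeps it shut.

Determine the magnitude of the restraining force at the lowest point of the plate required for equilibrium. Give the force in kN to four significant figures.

γ = ρg = 1187 × 9.81 / 1000 = 11.64447 kN/m³.
Let θ = 44° be the plate's angle to the horizontal; measure y along the incline from where the plane meets the free surface. Vertical depth h = y·sinθ with sinθ = 0.694658.
The centroid lies 2.02/2 = 1.01 m below the top edge, so y_c = 3.6 + 1.01 = 4.61 m and h_c = 4.61 × 0.694658 = 3.20237 m.
A = 2.52 × 2.02 = 5.0904 m².
Resultant F = γ·h_c·A = 11.64447 × 3.20237 × 5.0904 = 189.821 kN.
I_c = b·h³/12 = 2.52 × 2.02³/12 = 1.73091 m⁴.
Centre of pressure: y_p = y_c + I_c/(y_c·A) = 4.61 + 1.73091/(4.61 × 5.0904) = 4.61 + 0.0737601 = 4.68376 m along the plane.
The resultant acts 1.01 + 0.0737601 = 1.08376 m (along the plate) below the hinge at the top edge, so the moment about the hinge is M = F × 1.08376 = 189.821 × 1.08376 = 205.72 kN·m.
A normal force at the bottom, 2.02 m from the hinge, must supply this moment: P = 205.72/2.02 = 101.842 kN.

P ≈ 101.8 kN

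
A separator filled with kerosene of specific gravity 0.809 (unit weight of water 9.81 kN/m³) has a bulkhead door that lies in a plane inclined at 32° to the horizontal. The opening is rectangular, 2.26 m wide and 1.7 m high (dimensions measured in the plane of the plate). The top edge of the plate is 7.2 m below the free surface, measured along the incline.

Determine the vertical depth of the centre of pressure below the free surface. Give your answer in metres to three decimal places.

γ = 0.809 × 9.81 = 7.93629 kN/m³.
Let θ = 32° be the plate's angle to the horizontal; measure y along the incline from where the plane meets the free surface. Vertical depth h = y·sinθ with sinθ = 0.529919.
The centroid lies 1.7/2 = 0.85 m below the top edge, so y_c = 7.2 + 0.85 = 8.05 m and h_c = 8.05 × 0.529919 = 4.26585 m.
A = 2.26 × 1.7 = 3.842 m².
Resultant F = γ·h_c·A = 7.93629 × 4.26585 × 3.842 = 130.071 kN.
I_c = b·h³/12 = 2.26 × 1.7³/12 = 0.925282 m⁴.
Centre of pressure: y_p = y_c + I_c/(y_c·A) = 8.05 + 0.925282/(8.05 × 3.842) = 8.05 + 0.0299172 = 8.07992 m along the plane.
Vertically, h_p = y_p·sinθ = 8.07992 × 0.529919 = 4.2817 m.

h_p = 4.282 m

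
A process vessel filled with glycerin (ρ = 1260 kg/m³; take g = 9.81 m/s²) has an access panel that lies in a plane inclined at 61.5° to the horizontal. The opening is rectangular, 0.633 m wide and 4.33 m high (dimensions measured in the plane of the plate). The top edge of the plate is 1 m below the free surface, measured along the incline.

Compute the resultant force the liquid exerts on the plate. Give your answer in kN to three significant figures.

F ≈ 94.2 kN

γ = ρg = 1260 × 9.81 / 1000 = 12.3606 kN/m³.
Let θ = 61.5° be the plate's angle to the horizontal; measure y along the incline from where the plane meets the free surface. Vertical depth h = y·sinθ with sinθ = 0.878817.
The centroid lies 4.33/2 = 2.165 m below the top edge, so y_c = 1 + 2.165 = 3.165 m and h_c = 3.165 × 0.878817 = 2.78146 m.
A = 0.633 × 4.33 = 2.74089 m².
Resultant F = γ·h_c·A = 12.3606 × 2.78146 × 2.74089 = 94.2332 kN.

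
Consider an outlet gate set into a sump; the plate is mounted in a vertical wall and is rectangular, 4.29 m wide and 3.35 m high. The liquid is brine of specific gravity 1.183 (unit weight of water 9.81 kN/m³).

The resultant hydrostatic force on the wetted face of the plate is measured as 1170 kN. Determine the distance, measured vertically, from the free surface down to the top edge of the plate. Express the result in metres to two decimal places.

d_top ≈ 5.34 m

γ = 1.183 × 9.81 = 11.60523 kN/m³.
A = 4.29 × 3.35 = 14.3715 m².
From F = γ·h_c·A, the centroid depth is h_c = 1170/(11.60523 × 14.3715) = 7.01504 m.
The centroid lies 3.35/2 = 1.675 m below the top edge, so the top edge sits at h_top = 7.01504 − 1.675 = 5.34004 m below the surface.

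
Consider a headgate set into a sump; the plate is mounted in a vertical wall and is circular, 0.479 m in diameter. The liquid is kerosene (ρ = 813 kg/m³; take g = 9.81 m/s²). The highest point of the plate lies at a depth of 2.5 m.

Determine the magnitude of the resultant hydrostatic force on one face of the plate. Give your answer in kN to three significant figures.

γ = ρg = 813 × 9.81 / 1000 = 7.97553 kN/m³.
The centroid is at the centre, 0.2395 m below the top of the plate, so the centroid depth is h_c = 2.5 + 0.2395 = 2.7395 m.
A = π(0.2395)² = 0.180203 m².
Resultant F = γ·h_c·A = 7.97553 × 2.7395 × 0.180203 = 3.93725 kN.

F ≈ 3.94 kN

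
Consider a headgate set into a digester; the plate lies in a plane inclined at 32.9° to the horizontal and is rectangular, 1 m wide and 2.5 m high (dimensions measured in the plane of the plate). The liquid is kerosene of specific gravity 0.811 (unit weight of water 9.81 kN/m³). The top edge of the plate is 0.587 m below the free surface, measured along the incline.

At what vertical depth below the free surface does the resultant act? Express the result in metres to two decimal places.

γ = 0.811 × 9.81 = 7.95591 kN/m³.
Let θ = 32.9° be the plate's angle to the horizontal; measure y along the incline from where the plane meets the free surface. Vertical depth h = y·sinθ with sinθ = 0.543174.
The centroid lies 2.5/2 = 1.25 m below the top edge, so y_c = 0.587 + 1.25 = 1.837 m and h_c = 1.837 × 0.543174 = 0.997811 m.
A = 1 × 2.5 = 2.5 m².
Resultant F = γ·h_c·A = 7.95591 × 0.997811 × 2.5 = 19.8462 kN.
I_c = b·h³/12 = 1 × 2.5³/12 = 1.30208 m⁴.
Centre of pressure: y_p = y_c + I_c/(y_c·A) = 1.837 + 1.30208/(1.837 × 2.5) = 1.837 + 0.283523 = 2.12052 m along the plane.
Vertically, h_p = y_p·sinθ = 2.12052 × 0.543174 = 1.15181 m.

h_p = 1.15 m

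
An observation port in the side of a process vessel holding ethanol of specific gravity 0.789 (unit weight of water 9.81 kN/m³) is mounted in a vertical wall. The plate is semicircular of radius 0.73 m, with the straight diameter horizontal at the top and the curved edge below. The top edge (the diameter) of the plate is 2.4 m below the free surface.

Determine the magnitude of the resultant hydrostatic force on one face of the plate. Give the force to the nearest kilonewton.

γ = 0.789 × 9.81 = 7.74009 kN/m³.
The centroid of a semicircle lies 4r/(3π) = 0.309822 m from the diameter, here below the top edge, so the centroid depth is h_c = 2.4 + 0.309822 = 2.70982 m.
A = πr²/2 = π × 0.73²/2 = 0.837077 m².
Resultant F = γ·h_c·A = 7.74009 × 2.70982 × 0.837077 = 17.5571 kN.

F ≈ 18 kN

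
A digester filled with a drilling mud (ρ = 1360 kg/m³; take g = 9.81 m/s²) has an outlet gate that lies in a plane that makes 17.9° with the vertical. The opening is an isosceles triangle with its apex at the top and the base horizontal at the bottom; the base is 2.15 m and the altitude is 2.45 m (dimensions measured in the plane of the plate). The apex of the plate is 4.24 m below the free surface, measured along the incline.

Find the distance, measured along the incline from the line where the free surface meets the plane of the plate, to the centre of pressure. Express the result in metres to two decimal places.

y_p = 5.93 m

γ = ρg = 1360 × 9.81 / 1000 = 13.3416 kN/m³.
The plate makes 17.9° with the vertical, i.e. θ = 90° − 17.9° = 72.1° to the horizontal. Measuring y along the incline from the free-surface line, vertical depth h = y·sinθ with sinθ = 0.951594.
With the apex up, the centroid sits 2h/3 = 2 × 2.45/3 = 1.63333 m below the apex, so y_c = 4.24 + 1.63333 = 5.87333 m and h_c = 5.87333 × 0.951594 = 5.58903 m.
A = ½ × 2.15 × 2.45 = 2.63375 m².
Resultant F = γ·h_c·A = 13.3416 × 5.58903 × 2.63375 = 196.39 kN.
I_c = b·h³/36 = 2.15 × 2.45³/36 = 0.878282 m⁴.
Centre of pressure: y_p = y_c + I_c/(y_c·A) = 5.87333 + 0.878282/(5.87333 × 2.63375) = 5.87333 + 0.0567773 = 5.93011 m along the plane.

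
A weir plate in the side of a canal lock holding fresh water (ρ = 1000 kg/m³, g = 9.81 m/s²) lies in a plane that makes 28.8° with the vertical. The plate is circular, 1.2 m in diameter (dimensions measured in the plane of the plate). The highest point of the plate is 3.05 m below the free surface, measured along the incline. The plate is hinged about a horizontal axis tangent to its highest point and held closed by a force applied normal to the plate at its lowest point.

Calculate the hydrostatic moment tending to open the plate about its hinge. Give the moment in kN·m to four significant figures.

M ≈ 22.17 kN·m

γ = ρg = 1000 × 9.81 = 9810 N/m³ = 9.81 kN/m³.
The plate makes 28.8° with the vertical, i.e. θ = 90° − 28.8° = 61.2° to the horizontal. Measuring y along the incline from the free-surface line, vertical depth h = y·sinθ with sinθ = 0.876307.
The centroid is at the centre, 0.6 m below the top of the plate, so y_c = 3.05 + 0.6 = 3.65 m and h_c = 3.65 × 0.876307 = 3.19852 m.
A = π(0.6)² = 1.13097 m².
Resultant F = γ·h_c·A = 9.81 × 3.19852 × 1.13097 = 35.487 kN.
I_c = πr⁴/4 = π × 0.6⁴/4 = 0.101788 m⁴.
Centre of pressure: y_p = y_c + I_c/(y_c·A) = 3.65 + 0.101788/(3.65 × 1.13097) = 3.65 + 0.0246577 = 3.67466 m along the plane.
The resultant acts 0.6 + 0.0246577 = 0.624658 m (along the plate) below the hinge at the top edge, so the moment about the hinge is M = F × 0.624658 = 35.487 × 0.624658 = 22.1672 kN·m.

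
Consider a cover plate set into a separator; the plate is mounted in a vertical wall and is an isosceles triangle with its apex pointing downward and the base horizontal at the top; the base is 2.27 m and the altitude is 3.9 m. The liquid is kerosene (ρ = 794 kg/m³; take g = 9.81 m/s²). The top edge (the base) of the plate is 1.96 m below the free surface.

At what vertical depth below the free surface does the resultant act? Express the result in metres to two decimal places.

h_p = 3.52 m

γ = ρg = 794 × 9.81 / 1000 = 7.78914 kN/m³.
With the apex down, the centroid sits h/3 = 3.9/3 = 1.3 m below the base (the top edge), so the centroid depth is h_c = 1.96 + 1.3 = 3.26 m.
A = ½ × 2.27 × 3.9 = 4.4265 m².
Resultant F = γ·h_c·A = 7.78914 × 3.26 × 4.4265 = 112.4 kN.
I_c = b·h³/36 = 2.27 × 3.9³/36 = 3.74039 m⁴.
Centre of pressure: y_p = y_c + I_c/(y_c·A) = 3.26 + 3.74039/(3.26 × 4.4265) = 3.26 + 0.259202 = 3.5192 m along the plane.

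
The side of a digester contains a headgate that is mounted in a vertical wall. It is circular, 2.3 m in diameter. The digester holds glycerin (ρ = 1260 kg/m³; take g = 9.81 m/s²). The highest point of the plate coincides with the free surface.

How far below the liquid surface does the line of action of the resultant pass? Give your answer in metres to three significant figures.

γ = ρg = 1260 × 9.81 / 1000 = 12.3606 kN/m³.
The centroid is at the centre, 1.15 m below the top of the plate, so the centroid depth is h_c = 1.15 m.
A = π(1.15)² = 4.15476 m².
Resultant F = γ·h_c·A = 12.3606 × 1.15 × 4.15476 = 59.0586 kN.
I_c = πr⁴/4 = π × 1.15⁴/4 = 1.37367 m⁴.
Centre of pressure: y_p = y_c + I_c/(y_c·A) = 1.15 + 1.37367/(1.15 × 4.15476) = 1.15 + 0.287501 = 1.4375 m along the plane.

h_p = 1.44 m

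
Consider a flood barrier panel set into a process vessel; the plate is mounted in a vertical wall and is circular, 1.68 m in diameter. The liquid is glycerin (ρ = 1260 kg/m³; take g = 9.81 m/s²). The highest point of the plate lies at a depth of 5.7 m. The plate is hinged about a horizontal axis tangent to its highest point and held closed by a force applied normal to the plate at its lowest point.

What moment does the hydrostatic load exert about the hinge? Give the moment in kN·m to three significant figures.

γ = ρg = 1260 × 9.81 / 1000 = 12.3606 kN/m³.
The centroid is at the centre, 0.84 m below the top of the plate, so the centroid depth is h_c = 5.7 + 0.84 = 6.54 m.
A = π(0.84)² = 2.21671 m².
Resultant F = γ·h_c·A = 12.3606 × 6.54 × 2.21671 = 179.195 kN.
I_c = πr⁴/4 = π × 0.84⁴/4 = 0.391027 m⁴.
Centre of pressure: y_p = y_c + I_c/(y_c·A) = 6.54 + 0.391027/(6.54 × 2.21671) = 6.54 + 0.0269724 = 6.56697 m along the plane.
The resultant acts 0.84 + 0.0269724 = 0.866972 m (along the plate) below the hinge at the top edge, so the moment about the hinge is M = F × 0.866972 = 179.195 × 0.866972 = 155.357 kN·m.

M ≈ 155 kN·m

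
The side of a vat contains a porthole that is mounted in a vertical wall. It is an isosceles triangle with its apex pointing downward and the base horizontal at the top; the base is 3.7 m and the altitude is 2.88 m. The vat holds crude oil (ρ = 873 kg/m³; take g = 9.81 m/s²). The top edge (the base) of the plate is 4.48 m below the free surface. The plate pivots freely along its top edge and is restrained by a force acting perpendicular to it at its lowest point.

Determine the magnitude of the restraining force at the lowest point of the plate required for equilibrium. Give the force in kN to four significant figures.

P ≈ 90.04 kN

γ = ρg = 873 × 9.81 / 1000 = 8.56413 kN/m³.
With the apex down, the centroid sits h/3 = 2.88/3 = 0.96 m below the base (the top edge), so the centroid depth is h_c = 4.48 + 0.96 = 5.44 m.
A = ½ × 3.7 × 2.88 = 5.328 m².
Resultant F = γ·h_c·A = 8.56413 × 5.44 × 5.328 = 248.225 kN.
I_c = b·h³/36 = 3.7 × 2.88³/36 = 2.45514 m⁴.
Centre of pressure: y_p = y_c + I_c/(y_c·A) = 5.44 + 2.45514/(5.44 × 5.328) = 5.44 + 0.0847058 = 5.52471 m along the plane.
The resultant acts 0.96 + 0.0847058 = 1.04471 m (along the plate) below the hinge at the top edge, so the moment about the hinge is M = F × 1.04471 = 248.225 × 1.04471 = 259.323 kN·m.
A normal force at the bottom, 2.88 m from the hinge, must supply this moment: P = 259.323/2.88 = 90.0427 kN.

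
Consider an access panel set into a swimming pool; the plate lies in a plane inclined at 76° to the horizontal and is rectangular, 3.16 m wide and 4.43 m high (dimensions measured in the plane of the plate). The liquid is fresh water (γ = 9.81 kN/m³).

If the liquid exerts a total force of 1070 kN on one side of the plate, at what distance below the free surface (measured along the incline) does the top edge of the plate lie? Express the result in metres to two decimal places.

γ = 9.81 kN/m³.
A = 3.16 × 4.43 = 13.9988 m².
From F = γ·h_c·A, the centroid depth is h_c = 1070/(9.81 × 13.9988) = 7.79155 m.
Let θ = 76° be the plate's angle to the horizontal; measure y along the incline from where the plane meets the free surface. Vertical depth h = y·sinθ with sinθ = 0.970296.
Along the incline, y_c = h_c/sinθ = 7.79155/0.970296 = 8.03008 m.
The centroid lies 4.43/2 = 2.215 m below the top edge, so the top edge sits at y_top = 8.03008 − 2.215 = 5.81508 m along the incline.

y_top ≈ 5.82 m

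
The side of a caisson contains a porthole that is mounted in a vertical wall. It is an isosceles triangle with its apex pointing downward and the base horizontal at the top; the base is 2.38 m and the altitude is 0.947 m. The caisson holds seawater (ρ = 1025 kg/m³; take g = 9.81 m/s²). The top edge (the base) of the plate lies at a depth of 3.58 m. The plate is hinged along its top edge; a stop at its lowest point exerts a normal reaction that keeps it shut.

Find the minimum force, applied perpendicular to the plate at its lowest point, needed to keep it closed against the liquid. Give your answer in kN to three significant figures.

P ≈ 15.3 kN

γ = ρg = 1025 × 9.81 / 1000 = 10.05525 kN/m³.
With the apex down, the centroid sits h/3 = 0.947/3 = 0.315667 m below the base (the top edge), so the centroid depth is h_c = 3.58 + 0.315667 = 3.89567 m.
A = ½ × 2.38 × 0.947 = 1.12693 m².
Resultant F = γ·h_c·A = 10.05525 × 3.89567 × 1.12693 = 44.144 kN.
I_c = b·h³/36 = 2.38 × 0.947³/36 = 0.0561467 m⁴.
Centre of pressure: y_p = y_c + I_c/(y_c·A) = 3.89567 + 0.0561467/(3.89567 × 1.12693) = 3.89567 + 0.0127893 = 3.90846 m along the plane.
The resultant acts 0.315667 + 0.0127893 = 0.328456 m (along the plate) below the hinge at the top edge, so the moment about the hinge is M = F × 0.328456 = 44.144 × 0.328456 = 14.4994 kN·m.
A normal force at the bottom, 0.947 m from the hinge, must supply this moment: P = 14.4994/0.947 = 15.3109 kN.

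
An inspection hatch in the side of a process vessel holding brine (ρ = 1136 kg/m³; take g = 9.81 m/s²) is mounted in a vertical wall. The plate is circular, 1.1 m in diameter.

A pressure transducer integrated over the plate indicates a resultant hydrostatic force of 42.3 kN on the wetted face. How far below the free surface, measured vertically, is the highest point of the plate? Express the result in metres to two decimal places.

d_top ≈ 3.44 m

γ = ρg = 1136 × 9.81 / 1000 = 11.14416 kN/m³.
A = π(0.55)² = 0.950332 m².
From F = γ·h_c·A, the centroid depth is h_c = 42.3/(11.14416 × 0.950332) = 3.99409 m.
The centroid is at the centre, 0.55 m below the top of the plate, so the highest point sits at h_top = 3.99409 − 0.55 = 3.44409 m below the surface.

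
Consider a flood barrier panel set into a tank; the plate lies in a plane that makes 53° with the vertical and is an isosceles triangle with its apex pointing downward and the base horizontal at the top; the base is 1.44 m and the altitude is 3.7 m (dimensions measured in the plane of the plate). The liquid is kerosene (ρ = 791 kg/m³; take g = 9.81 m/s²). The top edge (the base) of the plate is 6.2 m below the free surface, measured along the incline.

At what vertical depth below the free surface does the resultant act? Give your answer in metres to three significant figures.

γ = ρg = 791 × 9.81 / 1000 = 7.75971 kN/m³.
The plate makes 53° with the vertical, i.e. θ = 90° − 53° = 37° to the horizontal. Measuring y along the incline from the free-surface line, vertical depth h = y·sinθ with sinθ = 0.601815.
With the apex down, the centroid sits h/3 = 3.7/3 = 1.23333 m below the base (the top edge), so y_c = 6.2 + 1.23333 = 7.43333 m and h_c = 7.43333 × 0.601815 = 4.47349 m.
A = ½ × 1.44 × 3.7 = 2.664 m².
Resultant F = γ·h_c·A = 7.75971 × 4.47349 × 2.664 = 92.4754 kN.
I_c = b·h³/36 = 1.44 × 3.7³/36 = 2.02612 m⁴.
Centre of pressure: y_p = y_c + I_c/(y_c·A) = 7.43333 + 2.02612/(7.43333 × 2.664) = 7.43333 + 0.102317 = 7.53565 m along the plane.
Vertically, h_p = y_p·sinθ = 7.53565 × 0.601815 = 4.53507 m.

h_p = 4.54 m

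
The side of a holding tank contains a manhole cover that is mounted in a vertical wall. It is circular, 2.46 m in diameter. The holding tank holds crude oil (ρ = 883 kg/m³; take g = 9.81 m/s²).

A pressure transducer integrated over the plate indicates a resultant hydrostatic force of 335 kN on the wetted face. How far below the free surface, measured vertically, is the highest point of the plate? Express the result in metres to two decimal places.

γ = ρg = 883 × 9.81 / 1000 = 8.66223 kN/m³.
A = π(1.23)² = 4.75292 m².
From F = γ·h_c·A, the centroid depth is h_c = 335/(8.66223 × 4.75292) = 8.13682 m.
The centroid is at the centre, 1.23 m below the top of the plate, so the highest point sits at h_top = 8.13682 − 1.23 = 6.90682 m below the surface.

d_top ≈ 6.91 m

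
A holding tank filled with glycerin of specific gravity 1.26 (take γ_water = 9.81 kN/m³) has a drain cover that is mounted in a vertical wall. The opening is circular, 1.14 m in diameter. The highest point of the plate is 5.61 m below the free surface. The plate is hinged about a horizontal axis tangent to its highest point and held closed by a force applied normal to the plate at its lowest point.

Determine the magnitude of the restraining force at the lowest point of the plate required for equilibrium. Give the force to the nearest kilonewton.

γ = 1.26 × 9.81 = 12.3606 kN/m³.
The centroid is at the centre, 0.57 m below the top of the plate, so the centroid depth is h_c = 5.61 + 0.57 = 6.18 m.
A = π(0.57)² = 1.0207 m².
Resultant F = γ·h_c·A = 12.3606 × 6.18 × 1.0207 = 77.9698 kN.
I_c = πr⁴/4 = π × 0.57⁴/4 = 0.0829066 m⁴.
Centre of pressure: y_p = y_c + I_c/(y_c·A) = 6.18 + 0.0829066/(6.18 × 1.0207) = 6.18 + 0.0131432 = 6.19314 m along the plane.
The resultant acts 0.57 + 0.0131432 = 0.583143 m (along the plate) below the hinge at the top edge, so the moment about the hinge is M = F × 0.583143 = 77.9698 × 0.583143 = 45.4675 kN·m.
A normal force at the bottom, 1.14 m from the hinge, must supply this moment: P = 45.4675/1.14 = 39.8838 kN.

P ≈ 40 kN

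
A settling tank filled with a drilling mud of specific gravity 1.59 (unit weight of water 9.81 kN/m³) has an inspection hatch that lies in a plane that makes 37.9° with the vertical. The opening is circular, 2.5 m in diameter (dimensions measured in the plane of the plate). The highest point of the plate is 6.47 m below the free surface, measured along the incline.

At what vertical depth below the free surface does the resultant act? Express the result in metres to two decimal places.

γ = 1.59 × 9.81 = 15.5979 kN/m³.
The plate makes 37.9° with the vertical, i.e. θ = 90° − 37.9° = 52.1° to the horizontal. Measuring y along the incline from the free-surface line, vertical depth h = y·sinθ with sinθ = 0.789084.
The centroid is at the centre, 1.25 m below the top of the plate, so y_c = 6.47 + 1.25 = 7.72 m and h_c = 7.72 × 0.789084 = 6.09173 m.
A = π(1.25)² = 4.90874 m².
Resultant F = γ·h_c·A = 15.5979 × 6.09173 × 4.90874 = 466.42 kN.
I_c = πr⁴/4 = π × 1.25⁴/4 = 1.91748 m⁴.
Centre of pressure: y_p = y_c + I_c/(y_c·A) = 7.72 + 1.91748/(7.72 × 4.90874) = 7.72 + 0.0505992 = 7.7706 m along the plane.
Vertically, h_p = y_p·sinθ = 7.7706 × 0.789084 = 6.13166 m.

h_p = 6.13 m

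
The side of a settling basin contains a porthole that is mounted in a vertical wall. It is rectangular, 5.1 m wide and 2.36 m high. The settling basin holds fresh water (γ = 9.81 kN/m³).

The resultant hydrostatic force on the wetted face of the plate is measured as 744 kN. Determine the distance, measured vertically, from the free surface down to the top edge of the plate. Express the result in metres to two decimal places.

γ = 9.81 kN/m³.
A = 5.1 × 2.36 = 12.036 m².
From F = γ·h_c·A, the centroid depth is h_c = 744/(9.81 × 12.036) = 6.30118 m.
The centroid lies 2.36/2 = 1.18 m below the top edge, so the top edge sits at h_top = 6.30118 − 1.18 = 5.12118 m below the surface.

d_top ≈ 5.12 m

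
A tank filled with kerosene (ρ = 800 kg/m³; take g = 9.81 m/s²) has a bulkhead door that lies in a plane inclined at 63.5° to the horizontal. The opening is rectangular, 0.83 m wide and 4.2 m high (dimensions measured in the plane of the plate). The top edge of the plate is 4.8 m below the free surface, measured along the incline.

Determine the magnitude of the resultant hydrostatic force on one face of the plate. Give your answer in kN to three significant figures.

F ≈ 169 kN

γ = ρg = 800 × 9.81 / 1000 = 7.848 kN/m³.
Let θ = 63.5° be the plate's angle to the horizontal; measure y along the incline from where the plane meets the free surface. Vertical depth h = y·sinθ with sinθ = 0.894934.
The centroid lies 4.2/2 = 2.1 m below the top edge, so y_c = 4.8 + 2.1 = 6.9 m and h_c = 6.9 × 0.894934 = 6.17504 m.
A = 0.83 × 4.2 = 3.486 m².
Resultant F = γ·h_c·A = 7.848 × 6.17504 × 3.486 = 168.938 kN.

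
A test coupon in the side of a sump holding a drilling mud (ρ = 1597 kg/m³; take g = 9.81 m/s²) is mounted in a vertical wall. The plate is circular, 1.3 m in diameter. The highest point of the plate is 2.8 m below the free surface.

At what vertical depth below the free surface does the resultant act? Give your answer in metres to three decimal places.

h_p = 3.481 m

γ = ρg = 1597 × 9.81 / 1000 = 15.66657 kN/m³.
The centroid is at the centre, 0.65 m below the top of the plate, so the centroid depth is h_c = 2.8 + 0.65 = 3.45 m.
A = π(0.65)² = 1.32732 m².
Resultant F = γ·h_c·A = 15.66657 × 3.45 × 1.32732 = 71.7412 kN.
I_c = πr⁴/4 = π × 0.65⁴/4 = 0.140198 m⁴.
Centre of pressure: y_p = y_c + I_c/(y_c·A) = 3.45 + 0.140198/(3.45 × 1.32732) = 3.45 + 0.0306159 = 3.48062 m along the plane.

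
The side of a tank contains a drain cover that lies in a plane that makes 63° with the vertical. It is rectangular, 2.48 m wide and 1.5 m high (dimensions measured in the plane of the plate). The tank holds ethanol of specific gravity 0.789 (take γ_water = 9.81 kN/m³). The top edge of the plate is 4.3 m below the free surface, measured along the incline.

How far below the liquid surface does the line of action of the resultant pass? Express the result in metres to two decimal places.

h_p = 2.31 m

γ = 0.789 × 9.81 = 7.74009 kN/m³.
The plate makes 63° with the vertical, i.e. θ = 90° − 63° = 27° to the horizontal. Measuring y along the incline from the free-surface line, vertical depth h = y·sinθ with sinθ = 0.453990.
The centroid lies 1.5/2 = 0.75 m below the top edge, so y_c = 4.3 + 0.75 = 5.05 m and h_c = 5.05 × 0.453990 = 2.29265 m.
A = 2.48 × 1.5 = 3.72 m².
Resultant F = γ·h_c·A = 7.74009 × 2.29265 × 3.72 = 66.0126 kN.
I_c = b·h³/12 = 2.48 × 1.5³/12 = 0.6975 m⁴.
Centre of pressure: y_p = y_c + I_c/(y_c·A) = 5.05 + 0.6975/(5.05 × 3.72) = 5.05 + 0.0371287 = 5.08713 m along the plane.
Vertically, h_p = y_p·sinθ = 5.08713 × 0.453990 = 2.30951 m.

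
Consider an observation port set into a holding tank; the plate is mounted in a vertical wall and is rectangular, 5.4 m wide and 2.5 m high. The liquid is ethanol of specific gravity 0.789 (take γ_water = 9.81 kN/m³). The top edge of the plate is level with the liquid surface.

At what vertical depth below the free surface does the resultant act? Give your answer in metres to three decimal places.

h_p = 1.667 m

γ = 0.789 × 9.81 = 7.74009 kN/m³.
The centroid lies 2.5/2 = 1.25 m below the top edge, so the centroid depth is h_c = 1.25 m.
A = 5.4 × 2.5 = 13.5 m².
Resultant F = γ·h_c·A = 7.74009 × 1.25 × 13.5 = 130.614 kN.
I_c = b·h³/12 = 5.4 × 2.5³/12 = 7.03125 m⁴.
Centre of pressure: y_p = y_c + I_c/(y_c·A) = 1.25 + 7.03125/(1.25 × 13.5) = 1.25 + 0.416667 = 1.66667 m along the plane.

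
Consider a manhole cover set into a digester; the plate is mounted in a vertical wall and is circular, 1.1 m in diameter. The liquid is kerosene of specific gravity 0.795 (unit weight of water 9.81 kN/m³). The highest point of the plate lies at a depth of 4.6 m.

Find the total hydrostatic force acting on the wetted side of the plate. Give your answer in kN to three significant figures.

γ = 0.795 × 9.81 = 7.79895 kN/m³.
The centroid is at the centre, 0.55 m below the top of the plate, so the centroid depth is h_c = 4.6 + 0.55 = 5.15 m.
A = π(0.55)² = 0.950332 m².
Resultant F = γ·h_c·A = 7.79895 × 5.15 × 0.950332 = 38.1697 kN.

F ≈ 38.2 kN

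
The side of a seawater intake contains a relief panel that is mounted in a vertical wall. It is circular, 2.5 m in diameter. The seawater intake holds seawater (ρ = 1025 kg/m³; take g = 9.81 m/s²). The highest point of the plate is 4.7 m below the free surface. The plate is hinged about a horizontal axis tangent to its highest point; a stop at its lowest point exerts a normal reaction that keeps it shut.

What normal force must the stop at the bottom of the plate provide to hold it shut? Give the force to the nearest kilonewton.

P ≈ 155 kN

γ = ρg = 1025 × 9.81 / 1000 = 10.05525 kN/m³.
The centroid is at the centre, 1.25 m below the top of the plate, so the centroid depth is h_c = 4.7 + 1.25 = 5.95 m.
A = π(1.25)² = 4.90874 m².
Resultant F = γ·h_c·A = 10.05525 × 5.95 × 4.90874 = 293.684 kN.
I_c = πr⁴/4 = π × 1.25⁴/4 = 1.91748 m⁴.
Centre of pressure: y_p = y_c + I_c/(y_c·A) = 5.95 + 1.91748/(5.95 × 4.90874) = 5.95 + 0.0656514 = 6.01565 m along the plane.
The resultant acts 1.25 + 0.0656514 = 1.31565 m (along the plate) below the hinge at the top edge, so the moment about the hinge is M = F × 1.31565 = 293.684 × 1.31565 = 386.385 kN·m.
A normal force at the bottom, 2.5 m from the hinge, must supply this moment: P = 386.385/2.5 = 154.554 kN.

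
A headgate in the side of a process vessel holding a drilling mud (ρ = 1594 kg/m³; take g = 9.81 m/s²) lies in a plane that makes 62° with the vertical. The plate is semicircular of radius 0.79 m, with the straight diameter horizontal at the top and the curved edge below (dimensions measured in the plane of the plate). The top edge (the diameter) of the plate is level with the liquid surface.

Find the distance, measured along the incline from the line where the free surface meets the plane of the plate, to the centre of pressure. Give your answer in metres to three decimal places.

γ = ρg = 1594 × 9.81 / 1000 = 15.63714 kN/m³.
The plate makes 62° with the vertical, i.e. θ = 90° − 62° = 28° to the horizontal. Measuring y along the incline from the free-surface line, vertical depth h = y·sinθ with sinθ = 0.469472.
The centroid of a semicircle lies 4r/(3π) = 0.335286 m from the diameter, here below the top edge, so y_c = 0.335286 m and h_c = 0.335286 × 0.469472 = 0.157407 m.
A = πr²/2 = π × 0.79²/2 = 0.980334 m².
Resultant F = γ·h_c·A = 15.63714 × 0.157407 × 0.980334 = 2.41299 kN.
I_c = (π/8 − 8/(9π))·r⁴ = 0.109757 × 0.79⁴ = 0.0427504 m⁴.
Centre of pressure: y_p = y_c + I_c/(y_c·A) = 0.335286 + 0.0427504/(0.335286 × 0.980334) = 0.335286 + 0.130062 = 0.465348 m along the plane.

y_p = 0.465 m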